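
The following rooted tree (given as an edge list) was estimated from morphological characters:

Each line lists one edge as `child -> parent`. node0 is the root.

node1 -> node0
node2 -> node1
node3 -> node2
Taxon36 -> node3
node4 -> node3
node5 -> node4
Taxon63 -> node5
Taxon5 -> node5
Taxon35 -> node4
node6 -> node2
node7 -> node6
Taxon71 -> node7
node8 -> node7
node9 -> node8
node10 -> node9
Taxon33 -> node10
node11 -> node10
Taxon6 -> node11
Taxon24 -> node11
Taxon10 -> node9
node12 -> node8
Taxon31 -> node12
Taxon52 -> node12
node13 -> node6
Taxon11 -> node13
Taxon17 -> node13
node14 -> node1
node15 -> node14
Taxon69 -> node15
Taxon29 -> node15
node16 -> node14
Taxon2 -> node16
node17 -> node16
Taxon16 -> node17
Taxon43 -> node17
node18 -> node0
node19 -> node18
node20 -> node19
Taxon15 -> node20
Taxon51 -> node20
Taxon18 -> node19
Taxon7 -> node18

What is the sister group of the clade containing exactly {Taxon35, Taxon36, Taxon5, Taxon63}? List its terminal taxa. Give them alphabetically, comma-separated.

Taxon10, Taxon11, Taxon17, Taxon24, Taxon31, Taxon33, Taxon52, Taxon6, Taxon71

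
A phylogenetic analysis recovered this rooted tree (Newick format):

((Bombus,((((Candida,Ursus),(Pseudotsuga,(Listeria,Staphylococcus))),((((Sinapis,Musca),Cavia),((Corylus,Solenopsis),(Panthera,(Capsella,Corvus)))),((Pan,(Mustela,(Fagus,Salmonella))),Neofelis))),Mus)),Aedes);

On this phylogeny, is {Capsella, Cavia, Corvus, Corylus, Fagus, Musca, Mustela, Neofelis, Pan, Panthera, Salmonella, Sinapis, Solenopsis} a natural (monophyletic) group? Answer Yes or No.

Yes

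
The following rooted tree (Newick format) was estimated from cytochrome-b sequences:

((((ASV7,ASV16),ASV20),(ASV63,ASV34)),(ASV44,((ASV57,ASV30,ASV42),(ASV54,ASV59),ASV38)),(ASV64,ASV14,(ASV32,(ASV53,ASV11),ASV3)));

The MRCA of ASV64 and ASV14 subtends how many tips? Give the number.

6

The MRCA of ASV64 and ASV14 is the node subtending (ASV64,ASV14,(ASV32,(ASV53,ASV11),ASV3)).
That clade contains 6 terminal taxa: ASV11, ASV14, ASV3, ASV32, ASV53, ASV64.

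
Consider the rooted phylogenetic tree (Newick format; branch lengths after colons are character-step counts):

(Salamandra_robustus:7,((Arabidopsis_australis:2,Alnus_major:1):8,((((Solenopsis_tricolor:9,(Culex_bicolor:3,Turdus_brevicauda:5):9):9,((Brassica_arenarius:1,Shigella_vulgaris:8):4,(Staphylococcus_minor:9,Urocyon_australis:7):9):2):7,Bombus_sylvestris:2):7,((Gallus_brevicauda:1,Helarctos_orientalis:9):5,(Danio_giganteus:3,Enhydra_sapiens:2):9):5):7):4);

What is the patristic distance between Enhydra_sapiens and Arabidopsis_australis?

33

The path runs Enhydra_sapiens → … → MRCA → … → Arabidopsis_australis; the MRCA is the node subtending ((Arabidopsis_australis,Alnus_major),((((Solenopsis_tricolor,(Culex_bicolor,Turdus_brevicauda)),((Brassica_arenarius,Shigella_vulgaris),(Staphylococcus_minor,Urocyon_australis))),Bombus_sylvestris),((Gallus_brevicauda,Helarctos_orientalis),(Danio_giganteus,Enhydra_sapiens)))).
Branch lengths along that path: 2 + 9 + 5 + 7 + 8 + 2 = 33.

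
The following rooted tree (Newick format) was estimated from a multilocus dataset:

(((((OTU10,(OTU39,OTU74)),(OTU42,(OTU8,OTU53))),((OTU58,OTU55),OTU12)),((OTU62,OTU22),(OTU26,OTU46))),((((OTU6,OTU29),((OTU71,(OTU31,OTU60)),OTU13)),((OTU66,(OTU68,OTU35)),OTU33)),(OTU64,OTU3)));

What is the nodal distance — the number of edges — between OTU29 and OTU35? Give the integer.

The MRCA of OTU29 and OTU35 is the node subtending (((OTU6,OTU29),((OTU71,(OTU31,OTU60)),OTU13)),((OTU66,(OTU68,OTU35)),OTU33)).
From OTU29 up to that node: 3 branches. From OTU35 up to the same node: 4 branches. Total: 3 + 4 = 7.

7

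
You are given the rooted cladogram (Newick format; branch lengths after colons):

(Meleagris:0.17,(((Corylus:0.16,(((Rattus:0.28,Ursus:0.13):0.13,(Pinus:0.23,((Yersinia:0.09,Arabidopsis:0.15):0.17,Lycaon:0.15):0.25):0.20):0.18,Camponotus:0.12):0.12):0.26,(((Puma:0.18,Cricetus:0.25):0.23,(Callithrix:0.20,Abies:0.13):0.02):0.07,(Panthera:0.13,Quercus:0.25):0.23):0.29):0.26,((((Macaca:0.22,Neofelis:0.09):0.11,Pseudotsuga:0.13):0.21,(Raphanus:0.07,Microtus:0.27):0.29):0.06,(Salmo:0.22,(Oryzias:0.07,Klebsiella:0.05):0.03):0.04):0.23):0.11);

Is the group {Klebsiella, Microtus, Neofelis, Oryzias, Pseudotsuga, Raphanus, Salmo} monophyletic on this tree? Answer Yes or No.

No

The MRCA of the listed taxa subtends ((((Macaca,Neofelis),Pseudotsuga),(Raphanus,Microtus)),(Salmo,(Oryzias,Klebsiella))).
That clade also contains Macaca, which is not in the proposed group, so the group is not monophyletic.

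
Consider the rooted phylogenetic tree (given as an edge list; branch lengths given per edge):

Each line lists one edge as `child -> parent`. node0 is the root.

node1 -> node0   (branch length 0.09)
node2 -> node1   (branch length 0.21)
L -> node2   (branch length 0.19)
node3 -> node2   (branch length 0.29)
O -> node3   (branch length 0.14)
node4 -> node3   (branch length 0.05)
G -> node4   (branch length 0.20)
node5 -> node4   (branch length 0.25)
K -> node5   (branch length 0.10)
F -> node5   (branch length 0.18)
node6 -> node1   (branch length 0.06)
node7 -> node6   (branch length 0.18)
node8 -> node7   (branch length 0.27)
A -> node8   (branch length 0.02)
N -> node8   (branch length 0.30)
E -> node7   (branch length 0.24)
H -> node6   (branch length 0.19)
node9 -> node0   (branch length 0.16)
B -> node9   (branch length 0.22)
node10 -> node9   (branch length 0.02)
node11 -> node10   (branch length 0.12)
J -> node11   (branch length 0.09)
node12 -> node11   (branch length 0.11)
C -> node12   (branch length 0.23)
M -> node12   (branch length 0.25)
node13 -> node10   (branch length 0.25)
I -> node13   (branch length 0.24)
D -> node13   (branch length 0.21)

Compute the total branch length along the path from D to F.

The path runs D → … → MRCA → … → F; the MRCA is the root of the tree.
Branch lengths along that path: 0.21 + 0.25 + 0.02 + 0.16 + 0.09 + 0.21 + 0.29 + 0.05 + 0.25 + 0.18 = 1.71.

1.71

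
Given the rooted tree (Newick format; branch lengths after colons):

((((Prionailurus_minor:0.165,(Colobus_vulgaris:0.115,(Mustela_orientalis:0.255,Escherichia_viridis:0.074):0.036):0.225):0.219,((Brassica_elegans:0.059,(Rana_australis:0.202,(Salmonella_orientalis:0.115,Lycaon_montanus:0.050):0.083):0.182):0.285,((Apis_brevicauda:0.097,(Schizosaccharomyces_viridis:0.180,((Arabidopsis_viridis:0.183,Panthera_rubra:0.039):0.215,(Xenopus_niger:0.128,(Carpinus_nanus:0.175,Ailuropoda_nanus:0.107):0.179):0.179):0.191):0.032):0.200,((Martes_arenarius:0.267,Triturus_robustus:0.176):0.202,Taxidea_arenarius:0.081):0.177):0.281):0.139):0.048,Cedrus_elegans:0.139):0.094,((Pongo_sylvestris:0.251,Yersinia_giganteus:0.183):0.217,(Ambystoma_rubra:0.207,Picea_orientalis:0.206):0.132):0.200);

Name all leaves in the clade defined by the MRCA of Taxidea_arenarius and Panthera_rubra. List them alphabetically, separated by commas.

Tracing Taxidea_arenarius: it sits inside ((Martes_arenarius,Triturus_robustus),Taxidea_arenarius).
Tracing Panthera_rubra: it sits inside (Arabidopsis_viridis,Panthera_rubra).
The smallest clade enclosing both is ((Apis_brevicauda,(Schizosaccharomyces_viridis,((Arabidopsis_viridis,Panthera_rubra),(Xenopus_niger,(Carpinus_nanus,Ailuropoda_nanus))))),((Martes_arenarius,Triturus_robustus),Taxidea_arenarius)); the answer is its 10 terminal taxa in alphabetical order.

Ailuropoda_nanus, Apis_brevicauda, Arabidopsis_viridis, Carpinus_nanus, Martes_arenarius, Panthera_rubra, Schizosaccharomyces_viridis, Taxidea_arenarius, Triturus_robustus, Xenopus_niger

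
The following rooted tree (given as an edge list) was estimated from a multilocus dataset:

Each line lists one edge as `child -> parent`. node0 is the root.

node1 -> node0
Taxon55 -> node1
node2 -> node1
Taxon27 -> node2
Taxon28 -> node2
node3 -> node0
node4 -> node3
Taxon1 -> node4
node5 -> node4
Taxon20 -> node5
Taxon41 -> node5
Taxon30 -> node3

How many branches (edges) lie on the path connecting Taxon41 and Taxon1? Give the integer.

3

The MRCA of Taxon41 and Taxon1 is the node subtending (Taxon1,(Taxon20,Taxon41)).
From Taxon41 up to that node: 2 branches. From Taxon1 up to the same node: 1 branch. Total: 2 + 1 = 3.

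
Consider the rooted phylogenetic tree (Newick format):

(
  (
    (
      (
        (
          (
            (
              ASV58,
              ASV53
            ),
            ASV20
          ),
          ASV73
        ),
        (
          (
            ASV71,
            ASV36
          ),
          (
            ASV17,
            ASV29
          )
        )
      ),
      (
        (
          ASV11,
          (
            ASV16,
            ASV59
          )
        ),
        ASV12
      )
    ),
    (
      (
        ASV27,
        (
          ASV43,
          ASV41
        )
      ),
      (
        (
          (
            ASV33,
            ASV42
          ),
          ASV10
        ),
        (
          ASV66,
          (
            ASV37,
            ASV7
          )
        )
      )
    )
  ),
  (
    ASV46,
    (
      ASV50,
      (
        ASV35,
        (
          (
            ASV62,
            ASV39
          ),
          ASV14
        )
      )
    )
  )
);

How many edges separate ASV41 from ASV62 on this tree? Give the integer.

11

The MRCA of ASV41 and ASV62 is the root of the tree.
From ASV41 up to that node: 5 branches. From ASV62 up to the same node: 6 branches. Total: 5 + 6 = 11.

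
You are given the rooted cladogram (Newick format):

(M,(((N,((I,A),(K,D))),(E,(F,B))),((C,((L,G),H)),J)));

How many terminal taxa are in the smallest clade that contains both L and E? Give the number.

13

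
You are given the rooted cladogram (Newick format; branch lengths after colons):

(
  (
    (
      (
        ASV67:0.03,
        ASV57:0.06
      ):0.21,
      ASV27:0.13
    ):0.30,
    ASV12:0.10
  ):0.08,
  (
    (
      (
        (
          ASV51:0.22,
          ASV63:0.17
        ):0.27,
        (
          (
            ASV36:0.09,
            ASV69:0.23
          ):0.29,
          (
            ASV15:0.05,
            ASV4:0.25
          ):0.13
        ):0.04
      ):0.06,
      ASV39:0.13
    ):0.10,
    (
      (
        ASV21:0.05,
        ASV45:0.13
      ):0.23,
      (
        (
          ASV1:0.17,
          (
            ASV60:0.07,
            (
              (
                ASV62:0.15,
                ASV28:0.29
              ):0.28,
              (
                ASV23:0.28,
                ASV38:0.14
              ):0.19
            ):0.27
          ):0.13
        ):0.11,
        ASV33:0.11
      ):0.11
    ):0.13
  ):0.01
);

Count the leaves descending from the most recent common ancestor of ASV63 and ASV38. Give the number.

The MRCA of ASV63 and ASV38 is the node subtending ((((ASV51,ASV63),((ASV36,ASV69),(ASV15,ASV4))),ASV39),((ASV21,ASV45),((ASV1,(ASV60,((ASV62,ASV28),(ASV23,ASV38)))),ASV33))).
That clade contains 16 terminal taxa: ASV1, ASV15, ASV21, ASV23, ASV28, ASV33, ASV36, ASV38, ASV39, ASV4, ASV45, ASV51, ASV60, ASV62, ASV63, ASV69.

16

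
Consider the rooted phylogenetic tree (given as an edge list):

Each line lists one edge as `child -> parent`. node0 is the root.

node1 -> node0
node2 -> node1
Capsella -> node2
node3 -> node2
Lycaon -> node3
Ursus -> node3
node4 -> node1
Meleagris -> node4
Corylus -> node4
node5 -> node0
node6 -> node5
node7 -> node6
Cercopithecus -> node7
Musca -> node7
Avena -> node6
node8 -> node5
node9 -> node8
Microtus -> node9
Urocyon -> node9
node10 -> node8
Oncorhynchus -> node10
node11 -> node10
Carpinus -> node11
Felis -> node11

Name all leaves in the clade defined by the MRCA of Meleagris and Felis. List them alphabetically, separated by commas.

Tracing Meleagris: it sits inside (Meleagris,Corylus).
Tracing Felis: it sits inside (Carpinus,Felis).
The smallest clade enclosing both is the whole tree (their MRCA is the root), so the answer is all 13 tips in alphabetical order.

Avena, Capsella, Carpinus, Cercopithecus, Corylus, Felis, Lycaon, Meleagris, Microtus, Musca, Oncorhynchus, Urocyon, Ursus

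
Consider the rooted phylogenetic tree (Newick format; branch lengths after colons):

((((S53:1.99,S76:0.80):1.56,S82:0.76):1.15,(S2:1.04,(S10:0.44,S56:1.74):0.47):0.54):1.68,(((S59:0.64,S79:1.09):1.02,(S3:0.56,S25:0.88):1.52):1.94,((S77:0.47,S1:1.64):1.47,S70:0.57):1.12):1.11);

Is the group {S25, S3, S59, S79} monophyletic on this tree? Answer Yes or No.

Yes

The most recent common ancestor of these taxa subtends ((S59,S79),(S3,S25)).
That clade has exactly 4 tips — every listed taxon and nothing else — so the group is monophyletic.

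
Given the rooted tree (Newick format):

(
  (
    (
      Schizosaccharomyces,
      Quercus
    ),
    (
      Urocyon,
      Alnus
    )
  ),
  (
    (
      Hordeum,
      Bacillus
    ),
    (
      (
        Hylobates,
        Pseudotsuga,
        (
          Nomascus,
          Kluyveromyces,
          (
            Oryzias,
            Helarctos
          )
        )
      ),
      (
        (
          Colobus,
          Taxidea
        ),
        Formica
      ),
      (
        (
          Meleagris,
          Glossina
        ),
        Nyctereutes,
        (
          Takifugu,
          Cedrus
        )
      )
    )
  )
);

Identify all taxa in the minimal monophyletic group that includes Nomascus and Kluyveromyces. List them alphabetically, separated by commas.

Tracing Nomascus: it sits inside (Nomascus,Kluyveromyces,(Oryzias,Helarctos)).
Tracing Kluyveromyces: it sits inside (Nomascus,Kluyveromyces,(Oryzias,Helarctos)).
The smallest clade enclosing both is (Nomascus,Kluyveromyces,(Oryzias,Helarctos)); the answer is its 4 terminal taxa in alphabetical order.

Helarctos, Kluyveromyces, Nomascus, Oryzias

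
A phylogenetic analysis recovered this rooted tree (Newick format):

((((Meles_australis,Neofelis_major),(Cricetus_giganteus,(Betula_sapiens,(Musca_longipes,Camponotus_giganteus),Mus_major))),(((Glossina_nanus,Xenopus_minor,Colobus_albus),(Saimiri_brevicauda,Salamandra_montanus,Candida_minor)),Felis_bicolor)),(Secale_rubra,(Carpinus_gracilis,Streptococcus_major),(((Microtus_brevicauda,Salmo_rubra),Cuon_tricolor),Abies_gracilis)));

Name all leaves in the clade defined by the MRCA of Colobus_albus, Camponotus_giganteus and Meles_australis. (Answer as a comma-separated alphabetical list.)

Betula_sapiens, Camponotus_giganteus, Candida_minor, Colobus_albus, Cricetus_giganteus, Felis_bicolor, Glossina_nanus, Meles_australis, Mus_major, Musca_longipes, Neofelis_major, Saimiri_brevicauda, Salamandra_montanus, Xenopus_minor

Tracing Colobus_albus: it sits inside (Glossina_nanus,Xenopus_minor,Colobus_albus).
Tracing Camponotus_giganteus: it sits inside (Musca_longipes,Camponotus_giganteus).
Tracing Meles_australis: it sits inside (Meles_australis,Neofelis_major).
The smallest clade enclosing all 3 is (((Meles_australis,Neofelis_major),(Cricetus_giganteus,(Betula_sapiens,(Musca_longipes,Camponotus_giganteus),Mus_major))),(((Glossina_nanus,Xenopus_minor,Colobus_albus),(Saimiri_brevicauda,Salamandra_montanus,Candida_minor)),Felis_bicolor)); the answer is its 14 terminal taxa in alphabetical order.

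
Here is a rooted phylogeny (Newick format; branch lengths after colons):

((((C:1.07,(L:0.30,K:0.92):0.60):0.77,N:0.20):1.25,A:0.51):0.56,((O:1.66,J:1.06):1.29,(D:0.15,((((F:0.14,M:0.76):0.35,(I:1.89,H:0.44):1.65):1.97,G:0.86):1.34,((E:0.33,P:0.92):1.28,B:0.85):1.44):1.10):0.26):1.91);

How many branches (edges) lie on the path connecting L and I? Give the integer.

12

The MRCA of L and I is the root of the tree.
From L up to that node: 5 branches. From I up to the same node: 7 branches. Total: 5 + 7 = 12.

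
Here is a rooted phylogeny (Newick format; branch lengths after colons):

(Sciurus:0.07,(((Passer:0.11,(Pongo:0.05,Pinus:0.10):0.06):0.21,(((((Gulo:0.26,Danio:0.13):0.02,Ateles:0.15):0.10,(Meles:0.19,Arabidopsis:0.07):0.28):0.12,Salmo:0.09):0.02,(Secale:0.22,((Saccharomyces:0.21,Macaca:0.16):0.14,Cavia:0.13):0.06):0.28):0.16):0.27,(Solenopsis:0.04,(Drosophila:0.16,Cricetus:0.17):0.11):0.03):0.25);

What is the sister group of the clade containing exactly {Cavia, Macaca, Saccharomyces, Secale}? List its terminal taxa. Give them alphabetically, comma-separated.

The clade containing exactly {Cavia, Macaca, Saccharomyces, Secale} attaches to the tree at the node subtending (((((Gulo,Danio),Ateles),(Meles,Arabidopsis)),Salmo),(Secale,((Saccharomyces,Macaca),Cavia))).
The other lineage descending from that same node — the sister group — is ((((Gulo,Danio),Ateles),(Meles,Arabidopsis)),Salmo); its 6 tips in alphabetical order are the answer.

Arabidopsis, Ateles, Danio, Gulo, Meles, Salmo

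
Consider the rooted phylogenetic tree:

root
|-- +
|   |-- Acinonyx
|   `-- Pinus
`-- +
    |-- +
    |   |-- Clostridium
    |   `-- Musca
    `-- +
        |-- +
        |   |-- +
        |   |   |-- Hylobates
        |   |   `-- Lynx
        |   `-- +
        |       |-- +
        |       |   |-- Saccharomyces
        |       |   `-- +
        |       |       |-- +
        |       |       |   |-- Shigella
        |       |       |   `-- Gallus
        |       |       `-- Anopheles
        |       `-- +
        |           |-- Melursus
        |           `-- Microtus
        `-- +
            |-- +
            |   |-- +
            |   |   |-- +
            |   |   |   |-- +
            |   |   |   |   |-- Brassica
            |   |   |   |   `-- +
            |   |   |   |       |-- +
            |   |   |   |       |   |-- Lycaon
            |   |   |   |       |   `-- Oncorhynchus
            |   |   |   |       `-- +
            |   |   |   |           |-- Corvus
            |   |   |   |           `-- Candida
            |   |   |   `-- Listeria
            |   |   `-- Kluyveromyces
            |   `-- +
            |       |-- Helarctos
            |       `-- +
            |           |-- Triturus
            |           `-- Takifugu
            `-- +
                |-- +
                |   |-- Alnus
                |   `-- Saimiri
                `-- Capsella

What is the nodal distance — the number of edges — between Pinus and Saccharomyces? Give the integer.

8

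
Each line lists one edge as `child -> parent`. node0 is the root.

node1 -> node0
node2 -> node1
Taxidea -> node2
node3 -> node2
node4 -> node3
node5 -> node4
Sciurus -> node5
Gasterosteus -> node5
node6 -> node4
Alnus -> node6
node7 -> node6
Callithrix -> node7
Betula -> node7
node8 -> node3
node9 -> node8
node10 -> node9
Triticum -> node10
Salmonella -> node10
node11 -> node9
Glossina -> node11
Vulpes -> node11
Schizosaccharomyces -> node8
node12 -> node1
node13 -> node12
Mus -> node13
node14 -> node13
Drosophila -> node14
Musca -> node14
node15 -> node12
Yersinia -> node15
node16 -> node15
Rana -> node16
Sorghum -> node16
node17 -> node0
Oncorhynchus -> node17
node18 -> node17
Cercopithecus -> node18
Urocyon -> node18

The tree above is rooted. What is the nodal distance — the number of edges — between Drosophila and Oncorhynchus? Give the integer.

The MRCA of Drosophila and Oncorhynchus is the root of the tree.
From Drosophila up to that node: 5 branches. From Oncorhynchus up to the same node: 2 branches. Total: 5 + 2 = 7.

7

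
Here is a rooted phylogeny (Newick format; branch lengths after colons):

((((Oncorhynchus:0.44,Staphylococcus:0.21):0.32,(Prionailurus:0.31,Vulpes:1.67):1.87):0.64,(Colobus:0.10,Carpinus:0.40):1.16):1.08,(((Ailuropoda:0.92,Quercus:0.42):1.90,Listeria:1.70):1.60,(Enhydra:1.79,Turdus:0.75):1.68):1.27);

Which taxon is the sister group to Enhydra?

Enhydra attaches to the tree at the node subtending (Enhydra,Turdus).
The other lineage descending from that same node — the sister group — is the single tip Turdus.

Turdus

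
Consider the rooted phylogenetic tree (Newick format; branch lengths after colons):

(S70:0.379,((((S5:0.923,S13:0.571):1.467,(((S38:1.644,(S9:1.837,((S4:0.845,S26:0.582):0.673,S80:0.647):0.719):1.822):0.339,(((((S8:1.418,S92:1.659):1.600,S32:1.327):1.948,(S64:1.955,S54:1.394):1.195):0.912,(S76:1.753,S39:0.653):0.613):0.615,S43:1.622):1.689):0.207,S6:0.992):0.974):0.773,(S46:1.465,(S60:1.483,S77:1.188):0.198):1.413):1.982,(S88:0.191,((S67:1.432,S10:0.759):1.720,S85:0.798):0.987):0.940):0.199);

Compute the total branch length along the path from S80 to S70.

8.041

The path runs S80 → … → MRCA → … → S70; the MRCA is the root of the tree.
Branch lengths along that path: 0.647 + 0.719 + 1.822 + 0.339 + 0.207 + 0.974 + 0.773 + 1.982 + 0.199 + 0.379 = 8.041.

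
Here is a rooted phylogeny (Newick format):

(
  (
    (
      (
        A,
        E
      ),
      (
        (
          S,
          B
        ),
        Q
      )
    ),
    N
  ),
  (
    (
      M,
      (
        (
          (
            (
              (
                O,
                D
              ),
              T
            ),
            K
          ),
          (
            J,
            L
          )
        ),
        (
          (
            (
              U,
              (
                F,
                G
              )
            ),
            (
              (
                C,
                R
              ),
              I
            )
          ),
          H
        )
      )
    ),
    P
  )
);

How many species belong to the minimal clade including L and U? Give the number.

13

The MRCA of L and U is the node subtending (((((O,D),T),K),(J,L)),(((U,(F,G)),((C,R),I)),H)).
That clade contains 13 terminal taxa: C, D, F, G, H, I, J, K, L, O, R, T, U.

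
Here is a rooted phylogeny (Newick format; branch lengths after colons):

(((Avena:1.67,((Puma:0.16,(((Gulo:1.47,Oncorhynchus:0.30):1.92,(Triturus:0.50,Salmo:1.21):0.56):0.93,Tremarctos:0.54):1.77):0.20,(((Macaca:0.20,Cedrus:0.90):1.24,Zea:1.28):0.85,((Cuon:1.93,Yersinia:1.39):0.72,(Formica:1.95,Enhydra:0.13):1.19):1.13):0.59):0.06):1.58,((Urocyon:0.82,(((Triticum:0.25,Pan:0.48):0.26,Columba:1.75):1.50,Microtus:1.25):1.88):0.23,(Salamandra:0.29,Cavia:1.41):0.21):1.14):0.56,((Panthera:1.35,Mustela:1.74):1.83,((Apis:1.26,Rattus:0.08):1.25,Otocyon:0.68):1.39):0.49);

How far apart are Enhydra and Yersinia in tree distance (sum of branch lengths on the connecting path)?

3.43

The path runs Enhydra → … → MRCA → … → Yersinia; the MRCA is the node subtending ((Cuon,Yersinia),(Formica,Enhydra)).
Branch lengths along that path: 0.13 + 1.19 + 0.72 + 1.39 = 3.43.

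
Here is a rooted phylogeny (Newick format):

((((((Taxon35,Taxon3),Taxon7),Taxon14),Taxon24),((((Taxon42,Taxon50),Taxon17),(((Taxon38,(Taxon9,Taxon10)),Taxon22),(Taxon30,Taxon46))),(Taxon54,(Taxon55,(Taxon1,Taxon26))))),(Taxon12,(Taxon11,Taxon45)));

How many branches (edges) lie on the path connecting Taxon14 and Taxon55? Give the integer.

7

The MRCA of Taxon14 and Taxon55 is the node subtending (((((Taxon35,Taxon3),Taxon7),Taxon14),Taxon24),((((Taxon42,Taxon50),Taxon17),(((Taxon38,(Taxon9,Taxon10)),Taxon22),(Taxon30,Taxon46))),(Taxon54,(Taxon55,(Taxon1,Taxon26))))).
From Taxon14 up to that node: 3 branches. From Taxon55 up to the same node: 4 branches. Total: 3 + 4 = 7.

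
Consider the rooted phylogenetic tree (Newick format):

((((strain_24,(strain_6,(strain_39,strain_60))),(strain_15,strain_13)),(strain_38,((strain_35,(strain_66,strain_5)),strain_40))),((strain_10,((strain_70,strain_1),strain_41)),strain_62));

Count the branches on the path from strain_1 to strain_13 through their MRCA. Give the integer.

The MRCA of strain_1 and strain_13 is the root of the tree.
From strain_1 up to that node: 5 branches. From strain_13 up to the same node: 4 branches. Total: 5 + 4 = 9.

9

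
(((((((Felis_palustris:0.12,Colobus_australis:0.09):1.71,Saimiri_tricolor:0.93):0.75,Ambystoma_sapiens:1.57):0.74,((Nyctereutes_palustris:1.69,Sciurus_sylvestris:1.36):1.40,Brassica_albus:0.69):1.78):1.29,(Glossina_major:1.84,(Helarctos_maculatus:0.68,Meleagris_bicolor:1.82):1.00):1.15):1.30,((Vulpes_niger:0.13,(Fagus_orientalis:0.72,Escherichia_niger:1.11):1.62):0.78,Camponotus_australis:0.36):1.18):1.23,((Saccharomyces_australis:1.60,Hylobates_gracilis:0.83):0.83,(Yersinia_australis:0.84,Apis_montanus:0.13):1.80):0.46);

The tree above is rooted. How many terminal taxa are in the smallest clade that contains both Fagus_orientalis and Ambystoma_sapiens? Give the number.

14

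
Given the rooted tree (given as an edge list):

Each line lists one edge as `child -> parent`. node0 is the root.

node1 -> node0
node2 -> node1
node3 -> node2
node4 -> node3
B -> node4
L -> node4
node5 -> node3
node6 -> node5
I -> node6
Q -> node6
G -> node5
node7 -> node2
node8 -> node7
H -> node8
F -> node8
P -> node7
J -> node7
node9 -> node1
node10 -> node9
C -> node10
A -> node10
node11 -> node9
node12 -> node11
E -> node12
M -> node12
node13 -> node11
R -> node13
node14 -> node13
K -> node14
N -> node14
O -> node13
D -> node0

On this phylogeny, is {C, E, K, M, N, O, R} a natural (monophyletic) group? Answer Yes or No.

No

The MRCA of the listed taxa subtends ((C,A),((E,M),(R,(K,N),O))).
That clade also contains A, which is not in the proposed group, so the group is not monophyletic.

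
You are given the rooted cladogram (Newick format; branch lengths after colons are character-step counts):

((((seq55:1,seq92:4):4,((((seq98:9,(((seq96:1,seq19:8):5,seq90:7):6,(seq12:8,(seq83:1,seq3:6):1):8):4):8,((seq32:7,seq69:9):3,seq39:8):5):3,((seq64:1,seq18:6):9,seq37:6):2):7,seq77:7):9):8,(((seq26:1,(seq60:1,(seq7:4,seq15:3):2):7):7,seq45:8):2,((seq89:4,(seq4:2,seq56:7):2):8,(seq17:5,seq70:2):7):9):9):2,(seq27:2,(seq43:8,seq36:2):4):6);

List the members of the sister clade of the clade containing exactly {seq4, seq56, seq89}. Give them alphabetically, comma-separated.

seq17, seq70

The clade containing exactly {seq4, seq56, seq89} attaches to the tree at the node subtending ((seq89,(seq4,seq56)),(seq17,seq70)).
The other lineage descending from that same node — the sister group — is (seq17,seq70); its 2 tips in alphabetical order are the answer.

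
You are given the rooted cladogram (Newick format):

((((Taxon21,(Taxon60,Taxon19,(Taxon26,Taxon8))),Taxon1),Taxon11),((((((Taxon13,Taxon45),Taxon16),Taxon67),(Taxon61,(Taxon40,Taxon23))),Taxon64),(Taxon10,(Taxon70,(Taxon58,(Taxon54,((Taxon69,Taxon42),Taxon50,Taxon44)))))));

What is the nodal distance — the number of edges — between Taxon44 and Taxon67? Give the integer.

10

The MRCA of Taxon44 and Taxon67 is the node subtending ((((((Taxon13,Taxon45),Taxon16),Taxon67),(Taxon61,(Taxon40,Taxon23))),Taxon64),(Taxon10,(Taxon70,(Taxon58,(Taxon54,((Taxon69,Taxon42),Taxon50,Taxon44)))))).
From Taxon44 up to that node: 6 branches. From Taxon67 up to the same node: 4 branches. Total: 6 + 4 = 10.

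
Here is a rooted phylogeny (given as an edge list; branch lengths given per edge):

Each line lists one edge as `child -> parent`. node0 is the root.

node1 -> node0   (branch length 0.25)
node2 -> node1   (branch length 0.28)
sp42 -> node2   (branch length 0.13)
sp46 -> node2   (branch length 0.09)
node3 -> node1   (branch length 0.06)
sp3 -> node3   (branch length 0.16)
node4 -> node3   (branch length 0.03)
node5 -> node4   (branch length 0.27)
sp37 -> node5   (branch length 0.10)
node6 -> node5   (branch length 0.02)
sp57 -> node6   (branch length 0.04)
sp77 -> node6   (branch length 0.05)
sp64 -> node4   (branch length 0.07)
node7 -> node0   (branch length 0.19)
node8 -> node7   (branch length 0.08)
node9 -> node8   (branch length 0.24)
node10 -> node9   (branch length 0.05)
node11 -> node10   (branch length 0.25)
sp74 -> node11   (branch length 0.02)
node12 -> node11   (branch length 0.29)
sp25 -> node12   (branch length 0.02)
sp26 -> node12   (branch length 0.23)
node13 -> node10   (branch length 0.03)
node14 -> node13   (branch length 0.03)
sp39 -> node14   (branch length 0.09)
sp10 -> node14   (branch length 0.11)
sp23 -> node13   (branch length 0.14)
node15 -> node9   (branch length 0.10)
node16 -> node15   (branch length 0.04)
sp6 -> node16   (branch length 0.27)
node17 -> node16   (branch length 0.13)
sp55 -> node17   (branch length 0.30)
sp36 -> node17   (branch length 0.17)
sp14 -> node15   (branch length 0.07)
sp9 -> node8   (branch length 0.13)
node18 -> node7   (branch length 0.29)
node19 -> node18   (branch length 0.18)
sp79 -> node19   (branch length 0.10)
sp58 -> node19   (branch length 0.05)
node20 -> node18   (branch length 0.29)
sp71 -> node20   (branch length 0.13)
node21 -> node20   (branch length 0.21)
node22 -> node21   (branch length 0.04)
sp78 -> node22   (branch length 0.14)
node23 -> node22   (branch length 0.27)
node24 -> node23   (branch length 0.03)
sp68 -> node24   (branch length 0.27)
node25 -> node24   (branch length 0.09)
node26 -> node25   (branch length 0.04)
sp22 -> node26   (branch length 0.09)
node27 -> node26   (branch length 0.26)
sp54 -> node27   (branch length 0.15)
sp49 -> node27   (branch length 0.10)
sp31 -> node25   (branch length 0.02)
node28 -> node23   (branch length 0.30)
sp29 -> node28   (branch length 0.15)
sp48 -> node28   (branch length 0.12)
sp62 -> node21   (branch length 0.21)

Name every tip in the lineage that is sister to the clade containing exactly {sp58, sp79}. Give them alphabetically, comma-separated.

The clade containing exactly {sp58, sp79} attaches to the tree at the node subtending ((sp79,sp58),(sp71,((sp78,((sp68,((sp22,(sp54,sp49)),sp31)),(sp29,sp48))),sp62))).
The other lineage descending from that same node — the sister group — is (sp71,((sp78,((sp68,((sp22,(sp54,sp49)),sp31)),(sp29,sp48))),sp62)); its 10 tips in alphabetical order are the answer.

sp22, sp29, sp31, sp48, sp49, sp54, sp62, sp68, sp71, sp78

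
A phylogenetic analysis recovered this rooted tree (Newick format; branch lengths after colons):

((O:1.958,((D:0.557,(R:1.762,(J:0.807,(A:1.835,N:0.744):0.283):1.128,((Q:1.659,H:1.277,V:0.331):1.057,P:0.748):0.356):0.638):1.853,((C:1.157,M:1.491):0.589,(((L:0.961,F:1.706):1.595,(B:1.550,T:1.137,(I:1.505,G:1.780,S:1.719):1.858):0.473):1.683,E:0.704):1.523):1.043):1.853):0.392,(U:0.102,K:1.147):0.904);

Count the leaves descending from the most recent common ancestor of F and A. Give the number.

19

The MRCA of F and A is the node subtending ((D,(R,(J,(A,N)),((Q,H,V),P))),((C,M),(((L,F),(B,T,(I,G,S))),E))).
That clade contains 19 terminal taxa: A, B, C, D, E, F, G, H, I, J, L, M, N, P, Q, R, S, T, V.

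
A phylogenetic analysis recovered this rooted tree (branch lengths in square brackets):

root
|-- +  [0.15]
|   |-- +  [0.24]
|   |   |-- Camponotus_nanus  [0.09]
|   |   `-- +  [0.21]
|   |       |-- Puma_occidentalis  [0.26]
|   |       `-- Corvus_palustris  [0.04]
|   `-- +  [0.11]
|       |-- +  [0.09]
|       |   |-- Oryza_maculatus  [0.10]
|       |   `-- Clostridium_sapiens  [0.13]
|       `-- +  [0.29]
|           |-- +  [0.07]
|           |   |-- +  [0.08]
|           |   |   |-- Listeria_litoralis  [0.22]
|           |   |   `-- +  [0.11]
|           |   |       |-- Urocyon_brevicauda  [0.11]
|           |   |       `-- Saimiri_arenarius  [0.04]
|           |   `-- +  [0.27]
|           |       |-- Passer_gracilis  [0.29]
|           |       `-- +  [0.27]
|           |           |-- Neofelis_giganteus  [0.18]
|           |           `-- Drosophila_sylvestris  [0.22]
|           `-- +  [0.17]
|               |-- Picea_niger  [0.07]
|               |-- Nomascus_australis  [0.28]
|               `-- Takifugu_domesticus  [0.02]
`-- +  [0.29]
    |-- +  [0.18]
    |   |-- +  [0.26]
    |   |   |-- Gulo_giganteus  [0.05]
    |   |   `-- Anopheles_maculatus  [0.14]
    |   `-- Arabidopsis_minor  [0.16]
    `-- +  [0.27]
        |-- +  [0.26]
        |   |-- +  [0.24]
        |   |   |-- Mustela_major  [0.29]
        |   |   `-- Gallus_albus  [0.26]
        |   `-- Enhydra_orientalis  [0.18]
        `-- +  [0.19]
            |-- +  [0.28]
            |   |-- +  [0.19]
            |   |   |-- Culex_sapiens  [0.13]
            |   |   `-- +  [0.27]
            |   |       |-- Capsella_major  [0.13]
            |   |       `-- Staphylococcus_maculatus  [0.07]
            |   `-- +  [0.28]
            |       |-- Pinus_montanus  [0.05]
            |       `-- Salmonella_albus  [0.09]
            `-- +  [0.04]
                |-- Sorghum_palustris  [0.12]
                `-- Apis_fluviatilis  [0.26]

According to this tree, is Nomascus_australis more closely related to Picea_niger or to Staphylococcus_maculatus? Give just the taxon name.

The MRCA of Nomascus_australis and Picea_niger subtends (Picea_niger,Nomascus_australis,Takifugu_domesticus) (3 taxa).
The MRCA of Nomascus_australis and Staphylococcus_maculatus is the root, subtending the entire tree (27 taxa).
The first is nested inside the second, so Nomascus_australis shares a more recent common ancestor with Picea_niger.

Picea_niger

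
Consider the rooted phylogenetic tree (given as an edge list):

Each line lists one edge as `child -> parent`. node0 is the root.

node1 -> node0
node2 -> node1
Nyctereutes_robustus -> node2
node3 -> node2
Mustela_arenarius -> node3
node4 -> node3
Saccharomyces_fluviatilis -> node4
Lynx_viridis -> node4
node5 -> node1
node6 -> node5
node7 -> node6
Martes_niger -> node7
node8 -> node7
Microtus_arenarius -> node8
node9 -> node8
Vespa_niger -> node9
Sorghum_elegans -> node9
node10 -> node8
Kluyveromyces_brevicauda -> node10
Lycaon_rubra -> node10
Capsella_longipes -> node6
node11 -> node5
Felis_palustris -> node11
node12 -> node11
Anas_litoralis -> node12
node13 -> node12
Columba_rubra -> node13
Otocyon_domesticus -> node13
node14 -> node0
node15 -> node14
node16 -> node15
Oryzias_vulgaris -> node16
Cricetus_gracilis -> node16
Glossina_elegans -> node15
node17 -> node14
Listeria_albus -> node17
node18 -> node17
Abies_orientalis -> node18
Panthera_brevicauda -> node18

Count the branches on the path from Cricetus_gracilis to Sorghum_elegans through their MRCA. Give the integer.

11

The MRCA of Cricetus_gracilis and Sorghum_elegans is the root of the tree.
From Cricetus_gracilis up to that node: 4 branches. From Sorghum_elegans up to the same node: 7 branches. Total: 4 + 7 = 11.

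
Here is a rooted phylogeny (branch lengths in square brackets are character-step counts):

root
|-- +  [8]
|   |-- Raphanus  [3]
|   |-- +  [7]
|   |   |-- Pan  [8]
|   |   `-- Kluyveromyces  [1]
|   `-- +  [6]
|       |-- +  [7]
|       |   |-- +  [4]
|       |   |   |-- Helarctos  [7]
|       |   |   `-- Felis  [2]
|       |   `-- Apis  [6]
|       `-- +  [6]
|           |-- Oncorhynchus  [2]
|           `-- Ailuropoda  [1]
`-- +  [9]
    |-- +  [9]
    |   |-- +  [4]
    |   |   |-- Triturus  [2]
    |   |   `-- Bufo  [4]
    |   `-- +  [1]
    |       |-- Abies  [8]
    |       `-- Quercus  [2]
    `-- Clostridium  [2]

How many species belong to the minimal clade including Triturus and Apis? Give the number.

The MRCA of Triturus and Apis is the root, so the clade is the entire tree.
That clade contains 13 terminal taxa: Abies, Ailuropoda, Apis, Bufo, Clostridium, Felis, Helarctos, Kluyveromyces, Oncorhynchus, Pan, Quercus, Raphanus, Triturus.

13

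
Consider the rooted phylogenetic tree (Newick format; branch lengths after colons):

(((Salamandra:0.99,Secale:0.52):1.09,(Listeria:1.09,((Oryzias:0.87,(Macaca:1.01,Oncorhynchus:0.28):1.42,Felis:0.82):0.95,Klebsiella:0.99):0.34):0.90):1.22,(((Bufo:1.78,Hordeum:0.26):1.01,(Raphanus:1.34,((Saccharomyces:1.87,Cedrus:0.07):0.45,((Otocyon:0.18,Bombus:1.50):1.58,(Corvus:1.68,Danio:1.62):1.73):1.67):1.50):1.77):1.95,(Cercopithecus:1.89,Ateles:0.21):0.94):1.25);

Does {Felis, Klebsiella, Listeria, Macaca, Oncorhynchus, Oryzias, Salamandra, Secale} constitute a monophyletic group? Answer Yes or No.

The most recent common ancestor of these taxa subtends ((Salamandra,Secale),(Listeria,((Oryzias,(Macaca,Oncorhynchus),Felis),Klebsiella))).
That clade has exactly 8 tips — every listed taxon and nothing else — so the group is monophyletic.

Yes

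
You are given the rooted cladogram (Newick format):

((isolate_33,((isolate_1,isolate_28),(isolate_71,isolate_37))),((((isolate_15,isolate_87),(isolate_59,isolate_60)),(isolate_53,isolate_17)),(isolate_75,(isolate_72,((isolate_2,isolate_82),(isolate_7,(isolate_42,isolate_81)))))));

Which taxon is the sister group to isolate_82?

isolate_82 attaches to the tree at the node subtending (isolate_2,isolate_82).
The other lineage descending from that same node — the sister group — is the single tip isolate_2.

isolate_2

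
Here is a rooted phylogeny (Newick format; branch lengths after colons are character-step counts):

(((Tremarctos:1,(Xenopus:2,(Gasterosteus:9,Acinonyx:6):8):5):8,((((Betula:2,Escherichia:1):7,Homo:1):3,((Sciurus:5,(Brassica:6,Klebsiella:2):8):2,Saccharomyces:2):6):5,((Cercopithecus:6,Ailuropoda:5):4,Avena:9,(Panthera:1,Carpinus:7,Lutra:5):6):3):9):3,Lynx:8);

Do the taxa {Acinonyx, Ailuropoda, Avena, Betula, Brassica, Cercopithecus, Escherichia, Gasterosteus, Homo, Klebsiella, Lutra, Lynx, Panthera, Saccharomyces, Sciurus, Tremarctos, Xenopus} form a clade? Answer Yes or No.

No

The MRCA of the listed taxa is the root, so the smallest clade containing them is the whole tree.
That clade also contains Carpinus, which is not in the proposed group, so the group is not monophyletic.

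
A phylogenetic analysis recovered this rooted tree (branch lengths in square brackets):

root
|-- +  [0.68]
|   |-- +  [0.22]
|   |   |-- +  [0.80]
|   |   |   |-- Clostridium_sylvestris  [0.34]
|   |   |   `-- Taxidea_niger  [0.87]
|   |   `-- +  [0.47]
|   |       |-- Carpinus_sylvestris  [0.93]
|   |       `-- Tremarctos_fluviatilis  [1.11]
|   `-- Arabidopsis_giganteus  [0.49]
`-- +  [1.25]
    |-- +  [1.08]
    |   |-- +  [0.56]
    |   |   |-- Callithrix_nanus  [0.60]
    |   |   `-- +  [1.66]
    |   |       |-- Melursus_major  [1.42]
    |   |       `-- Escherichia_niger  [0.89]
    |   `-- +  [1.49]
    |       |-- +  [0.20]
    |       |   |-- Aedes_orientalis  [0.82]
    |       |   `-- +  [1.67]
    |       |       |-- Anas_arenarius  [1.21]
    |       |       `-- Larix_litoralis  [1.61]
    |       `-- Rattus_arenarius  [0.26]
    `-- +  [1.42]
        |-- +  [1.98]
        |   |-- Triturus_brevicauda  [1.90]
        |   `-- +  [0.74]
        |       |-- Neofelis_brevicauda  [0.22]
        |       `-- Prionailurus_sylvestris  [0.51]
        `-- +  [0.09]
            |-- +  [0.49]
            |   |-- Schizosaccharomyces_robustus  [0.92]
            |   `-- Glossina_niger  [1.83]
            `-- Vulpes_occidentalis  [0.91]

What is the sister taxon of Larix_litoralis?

Larix_litoralis attaches to the tree at the node subtending (Anas_arenarius,Larix_litoralis).
The other lineage descending from that same node — the sister group — is the single tip Anas_arenarius.

Anas_arenarius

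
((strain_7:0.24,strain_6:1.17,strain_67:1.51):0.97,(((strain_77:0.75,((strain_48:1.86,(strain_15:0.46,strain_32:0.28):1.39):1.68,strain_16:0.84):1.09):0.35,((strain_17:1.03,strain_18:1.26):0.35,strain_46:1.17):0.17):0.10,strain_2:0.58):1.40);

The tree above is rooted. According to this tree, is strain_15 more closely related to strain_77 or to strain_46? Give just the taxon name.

The MRCA of strain_15 and strain_77 subtends (strain_77,((strain_48,(strain_15,strain_32)),strain_16)) (5 taxa).
The MRCA of strain_15 and strain_46 subtends ((strain_77,((strain_48,(strain_15,strain_32)),strain_16)),((strain_17,strain_18),strain_46)) (8 taxa).
The first is nested inside the second, so strain_15 shares a more recent common ancestor with strain_77.

strain_77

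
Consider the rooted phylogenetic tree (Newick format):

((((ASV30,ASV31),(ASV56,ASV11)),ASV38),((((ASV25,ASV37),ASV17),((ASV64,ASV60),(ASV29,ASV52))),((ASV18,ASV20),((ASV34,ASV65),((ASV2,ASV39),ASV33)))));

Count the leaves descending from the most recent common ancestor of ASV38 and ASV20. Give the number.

The MRCA of ASV38 and ASV20 is the root, so the clade is the entire tree.
That clade contains 19 terminal taxa: ASV11, ASV17, ASV18, ASV2, ASV20, ASV25, ASV29, ASV30, ASV31, ASV33, ASV34, ASV37, ASV38, ASV39, ASV52, ASV56, ASV60, ASV64, ASV65.

19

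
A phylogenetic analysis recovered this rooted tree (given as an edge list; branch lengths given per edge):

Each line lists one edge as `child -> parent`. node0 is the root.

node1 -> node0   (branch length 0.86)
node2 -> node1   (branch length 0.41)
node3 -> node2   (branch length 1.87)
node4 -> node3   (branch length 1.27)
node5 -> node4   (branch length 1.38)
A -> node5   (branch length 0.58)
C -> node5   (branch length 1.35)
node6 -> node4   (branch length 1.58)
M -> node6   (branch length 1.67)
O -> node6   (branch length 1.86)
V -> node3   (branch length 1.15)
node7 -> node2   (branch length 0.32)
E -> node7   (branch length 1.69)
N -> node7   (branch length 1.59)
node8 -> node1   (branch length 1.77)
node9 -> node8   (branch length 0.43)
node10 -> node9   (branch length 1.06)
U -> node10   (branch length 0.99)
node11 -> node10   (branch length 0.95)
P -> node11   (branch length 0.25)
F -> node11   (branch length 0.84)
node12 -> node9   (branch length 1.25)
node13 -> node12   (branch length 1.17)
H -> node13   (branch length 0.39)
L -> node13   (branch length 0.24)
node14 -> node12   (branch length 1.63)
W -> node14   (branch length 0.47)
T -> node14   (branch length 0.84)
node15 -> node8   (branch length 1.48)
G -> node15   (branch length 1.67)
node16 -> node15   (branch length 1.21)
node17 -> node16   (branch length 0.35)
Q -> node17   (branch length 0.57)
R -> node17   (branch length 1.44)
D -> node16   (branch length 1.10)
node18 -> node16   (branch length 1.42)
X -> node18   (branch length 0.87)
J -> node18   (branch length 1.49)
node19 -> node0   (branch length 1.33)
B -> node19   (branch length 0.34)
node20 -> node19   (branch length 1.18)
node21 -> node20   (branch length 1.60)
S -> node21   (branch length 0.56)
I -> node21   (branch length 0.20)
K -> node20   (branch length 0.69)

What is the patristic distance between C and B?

8.81

The path runs C → … → MRCA → … → B; the MRCA is the root of the tree.
Branch lengths along that path: 1.35 + 1.38 + 1.27 + 1.87 + 0.41 + 0.86 + 1.33 + 0.34 = 8.81.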